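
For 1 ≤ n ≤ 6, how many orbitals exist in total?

Total orbitals = 1² + 2² + 3² + 4² + 5² + 6² = 91.

91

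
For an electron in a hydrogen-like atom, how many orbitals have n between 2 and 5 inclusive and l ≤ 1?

16

For each n in the range, tally the orbitals obeying l ≤ 1:
n=2 → 4; n=3 → 4; n=4 → 4; n=5 → 4.
Total orbitals: 4 + 4 + 4 + 4 = 16.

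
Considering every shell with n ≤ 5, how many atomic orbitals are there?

Total orbitals = 1² + 2² + 3² + 4² + 5² = 55.

55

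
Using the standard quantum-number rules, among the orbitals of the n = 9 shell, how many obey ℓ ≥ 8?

17

For n = 9, ℓ ranges over 0 … 8.
The (ℓ, m_ℓ) pairs meeting ℓ ≥ 8 give: ℓ=8 → 17.
Total orbitals: 17.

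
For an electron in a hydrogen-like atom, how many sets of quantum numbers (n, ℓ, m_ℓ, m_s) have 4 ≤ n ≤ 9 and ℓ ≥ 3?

434

Count contributing orbitals for each principal shell:
n=4 → 7; n=5 → 16; n=6 → 27; n=7 → 40; n=8 → 55; n=9 → 72.
Orbitals: 7 + 16 + 27 + 40 + 55 + 72 = 217. Including both spin states (m_s = ±1/2) gives 2 × 217 = 434 states.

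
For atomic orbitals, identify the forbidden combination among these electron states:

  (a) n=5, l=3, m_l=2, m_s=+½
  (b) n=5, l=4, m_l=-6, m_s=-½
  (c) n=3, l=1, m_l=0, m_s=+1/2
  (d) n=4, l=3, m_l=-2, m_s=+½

(b) has |m_l| = 6 > l = 4, violating −l ≤ m_l ≤ l.
The remaining sets (a), (c), (d) satisfy all four rules.

(b)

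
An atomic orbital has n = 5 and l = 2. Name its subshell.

5d

l = 2 corresponds to the letter 'd', so the subshell is 5d.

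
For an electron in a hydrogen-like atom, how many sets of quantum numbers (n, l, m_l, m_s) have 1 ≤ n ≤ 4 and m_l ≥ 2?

Per-shell orbital counts meeting the constraint:
n=3 → 1; n=4 → 3.
Orbitals: 1 + 3 = 4. Including both spin states (m_s = ±1/2) gives 2 × 4 = 8 states.

8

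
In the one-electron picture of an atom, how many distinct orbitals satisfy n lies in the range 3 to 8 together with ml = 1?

27

Count contributing orbitals for each principal shell:
n=3 → 2; n=4 → 3; n=5 → 4; n=6 → 5; n=7 → 6; n=8 → 7.
Total orbitals: 2 + 3 + 4 + 5 + 6 + 7 = 27.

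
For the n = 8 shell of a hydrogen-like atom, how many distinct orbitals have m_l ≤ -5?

For n = 8, l ranges over 0 … 7.
Per l-value: l=5 → 1; l=6 → 2; l=7 → 3.
Total orbitals: 1 + 2 + 3 = 6.

6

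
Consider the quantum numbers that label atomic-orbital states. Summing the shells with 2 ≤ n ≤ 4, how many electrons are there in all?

Shell n has n² orbitals: 2²=4 + 3²=9 + 4²=16 = 29 orbitals.
Two spin states per orbital: 2 × 29 = 58 electrons.

58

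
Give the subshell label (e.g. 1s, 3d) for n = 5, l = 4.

5g

l = 4 corresponds to the letter 'g', so the subshell is 5g.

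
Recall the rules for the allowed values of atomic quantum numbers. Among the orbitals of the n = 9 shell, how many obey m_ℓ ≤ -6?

6

Go through ℓ = 0, …, 8 (the values permitted for n = 9).
The (ℓ, m_ℓ) pairs meeting m_ℓ ≤ -6 give: ℓ=6 → 1; ℓ=7 → 2; ℓ=8 → 3.
Total orbitals: 1 + 2 + 3 = 6.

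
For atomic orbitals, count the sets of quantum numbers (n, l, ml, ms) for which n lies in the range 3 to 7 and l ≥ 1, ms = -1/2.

Treat each shell separately and count matching orbitals:
n=3 → 8; n=4 → 15; n=5 → 24; n=6 → 35; n=7 → 48.
Orbitals: 8 + 15 + 24 + 35 + 48 = 130. With ms fixed to -1/2 there is one state per orbital, so 130 states.

130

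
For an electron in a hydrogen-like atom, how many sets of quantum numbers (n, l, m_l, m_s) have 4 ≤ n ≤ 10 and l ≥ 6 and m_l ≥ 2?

Work shell by shell — for each n, count the (l, m_l) pairs that satisfy l ≥ 6 and m_l ≥ 2:
n=7 → 5; n=8 → 11; n=9 → 18; n=10 → 26.
Orbitals: 5 + 11 + 18 + 26 = 60. Including both spin states (m_s = ±1/2) gives 2 × 60 = 120 states.

120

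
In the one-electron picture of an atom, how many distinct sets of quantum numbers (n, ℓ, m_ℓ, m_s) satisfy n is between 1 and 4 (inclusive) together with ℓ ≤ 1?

For each n in the range, tally the orbitals obeying ℓ ≤ 1:
n=1 → 1; n=2 → 4; n=3 → 4; n=4 → 4.
Orbitals: 1 + 4 + 4 + 4 = 13. Including both spin states (m_s = ±1/2) gives 2 × 13 = 26 states.

26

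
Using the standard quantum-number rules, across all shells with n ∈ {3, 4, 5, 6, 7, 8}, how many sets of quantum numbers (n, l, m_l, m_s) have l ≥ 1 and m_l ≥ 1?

Per-shell orbital counts meeting the constraint:
n=3 → 3; n=4 → 6; n=5 → 10; n=6 → 15; n=7 → 21; n=8 → 28.
Orbitals: 3 + 6 + 10 + 15 + 21 + 28 = 83. Including both spin states (m_s = ±1/2) gives 2 × 83 = 166 states.

166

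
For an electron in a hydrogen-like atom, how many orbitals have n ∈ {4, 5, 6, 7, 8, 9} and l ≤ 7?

Go shell by shell, enumerating (l, ml) with l ≤ 7:
n=4 → 16; n=5 → 25; n=6 → 36; n=7 → 49; n=8 → 64; n=9 → 64.
Total orbitals: 16 + 25 + 36 + 49 + 64 + 64 = 254.

254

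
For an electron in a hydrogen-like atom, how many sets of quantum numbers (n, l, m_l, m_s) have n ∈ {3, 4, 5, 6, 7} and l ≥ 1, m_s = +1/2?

130

Go shell by shell, enumerating (l, m_l) with l ≥ 1:
n=3 → 8; n=4 → 15; n=5 → 24; n=6 → 35; n=7 → 48.
Orbitals: 8 + 15 + 24 + 35 + 48 = 130. With m_s fixed to +1/2 there is one state per orbital, so 130 states.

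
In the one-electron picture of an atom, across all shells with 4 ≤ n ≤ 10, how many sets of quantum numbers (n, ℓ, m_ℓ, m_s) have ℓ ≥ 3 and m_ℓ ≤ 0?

Per-shell orbital counts meeting the constraint:
n=4 → 4; n=5 → 9; n=6 → 15; n=7 → 22; n=8 → 30; n=9 → 39; n=10 → 49.
Orbitals: 4 + 9 + 15 + 22 + 30 + 39 + 49 = 168. Including both spin states (m_s = ±1/2) gives 2 × 168 = 336 states.

336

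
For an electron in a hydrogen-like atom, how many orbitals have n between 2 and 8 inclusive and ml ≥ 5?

Go shell by shell, enumerating (l, ml) with ml ≥ 5:
n=6 → 1; n=7 → 3; n=8 → 6.
Total orbitals: 1 + 3 + 6 = 10.

10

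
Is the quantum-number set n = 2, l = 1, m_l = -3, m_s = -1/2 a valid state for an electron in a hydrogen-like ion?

The magnetic quantum number must satisfy −l ≤ m_l ≤ l. With l = 1, m_l can only be -1, 0, 1, so m_l = -3 is forbidden.

No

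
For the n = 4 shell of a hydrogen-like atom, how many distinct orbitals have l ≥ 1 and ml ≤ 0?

For n = 4, l ranges over 0 … 3.
Per l-value: l=1 → 2; l=2 → 3; l=3 → 4.
Total orbitals: 2 + 3 + 4 = 9.

9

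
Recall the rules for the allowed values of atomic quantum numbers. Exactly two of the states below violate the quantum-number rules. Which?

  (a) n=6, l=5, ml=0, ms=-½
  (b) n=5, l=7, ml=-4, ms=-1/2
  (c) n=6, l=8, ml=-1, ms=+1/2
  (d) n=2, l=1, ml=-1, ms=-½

(b) and (c)

(b) has l = 7 ≥ n = 5, violating 0 ≤ l ≤ n−1.
(c) has l = 8 ≥ n = 6, violating 0 ≤ l ≤ n−1.
The remaining sets (a), (d) satisfy all four rules.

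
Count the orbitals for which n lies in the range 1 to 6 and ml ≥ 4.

4

Per-shell orbital counts meeting the constraint:
n=5 → 1; n=6 → 3.
Total orbitals: 1 + 3 = 4.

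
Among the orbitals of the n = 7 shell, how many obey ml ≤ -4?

Contributions: l=4 → 1; l=5 → 2; l=6 → 3.
Total orbitals: 1 + 2 + 3 = 6.

6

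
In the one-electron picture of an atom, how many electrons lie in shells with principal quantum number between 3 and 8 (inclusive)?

398

Shell n has n² orbitals: 3²=9 + 4²=16 + 5²=25 + 6²=36 + 7²=49 + 8²=64 = 199 orbitals.
Two spin states per orbital: 2 × 199 = 398 electrons.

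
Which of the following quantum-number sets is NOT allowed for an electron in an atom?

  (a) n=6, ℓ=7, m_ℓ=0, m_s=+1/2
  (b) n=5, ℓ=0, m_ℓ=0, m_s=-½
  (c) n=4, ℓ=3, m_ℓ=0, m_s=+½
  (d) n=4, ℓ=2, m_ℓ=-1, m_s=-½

(a)

(a) has ℓ = 7 ≥ n = 6, violating 0 ≤ ℓ ≤ n−1.
The remaining sets (b), (c), (d) satisfy all four rules.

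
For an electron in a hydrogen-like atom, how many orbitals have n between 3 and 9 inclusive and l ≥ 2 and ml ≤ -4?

Treat each shell separately and count matching orbitals:
n=5 → 1; n=6 → 3; n=7 → 6; n=8 → 10; n=9 → 15.
Total orbitals: 1 + 3 + 6 + 10 + 15 = 35.

35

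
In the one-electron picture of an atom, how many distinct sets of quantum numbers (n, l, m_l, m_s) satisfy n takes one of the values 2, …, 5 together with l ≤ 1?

32

Work shell by shell — for each n, count the (l, m_l) pairs that satisfy l ≤ 1:
n=2 → 4; n=3 → 4; n=4 → 4; n=5 → 4.
Orbitals: 4 + 4 + 4 + 4 = 16. Including both spin states (m_s = ±1/2) gives 2 × 16 = 32 states.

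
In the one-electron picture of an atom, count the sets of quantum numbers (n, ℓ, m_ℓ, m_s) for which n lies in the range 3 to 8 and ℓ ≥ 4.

Go shell by shell, enumerating (ℓ, m_ℓ) with ℓ ≥ 4:
n=5 → 9; n=6 → 20; n=7 → 33; n=8 → 48.
Orbitals: 9 + 20 + 33 + 48 = 110. Including both spin states (m_s = ±1/2) gives 2 × 110 = 220 states.

220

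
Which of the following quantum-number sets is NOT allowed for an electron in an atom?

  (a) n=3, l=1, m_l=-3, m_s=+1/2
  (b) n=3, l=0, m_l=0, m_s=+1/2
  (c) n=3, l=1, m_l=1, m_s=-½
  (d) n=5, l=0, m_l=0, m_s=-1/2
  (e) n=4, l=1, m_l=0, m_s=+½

(a)

(a) has |m_l| = 3 > l = 1, violating −l ≤ m_l ≤ l.
The remaining sets (b), (c), (d), (e) satisfy all four rules.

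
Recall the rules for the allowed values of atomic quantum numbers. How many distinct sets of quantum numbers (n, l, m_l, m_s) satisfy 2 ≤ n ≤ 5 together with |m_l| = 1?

Treat each shell separately and count matching orbitals:
n=2 → 2; n=3 → 4; n=4 → 6; n=5 → 8.
Orbitals: 2 + 4 + 6 + 8 = 20. Including both spin states (m_s = ±1/2) gives 2 × 20 = 40 states.

40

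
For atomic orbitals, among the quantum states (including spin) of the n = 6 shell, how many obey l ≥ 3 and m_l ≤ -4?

6

Orbitals with l ≥ 3 and m_l ≤ -4, by l: l=4 → 1; l=5 → 2.
Orbitals: 1 + 2 = 3. Each orbital carries two spin states, so 3 × 2 = 6 states.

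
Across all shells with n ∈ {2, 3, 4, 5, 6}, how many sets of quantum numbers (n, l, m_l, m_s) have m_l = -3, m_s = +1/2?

For each n in the range, tally the orbitals obeying m_l = -3:
n=4 → 1; n=5 → 2; n=6 → 3.
Orbitals: 1 + 2 + 3 = 6. With m_s fixed to +1/2 there is one state per orbital, so 6 states.

6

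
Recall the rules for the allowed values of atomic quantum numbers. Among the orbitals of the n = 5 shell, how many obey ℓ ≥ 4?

With n = 5 the allowed ℓ are 0, 1, …, 4.
Orbitals with ℓ ≥ 4, by ℓ: ℓ=4 → 9.
Total orbitals: 9.

9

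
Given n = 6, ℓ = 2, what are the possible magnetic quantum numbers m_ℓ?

m_ℓ takes every integer from −ℓ to +ℓ. With ℓ = 2 that gives the 5 values -2, -1, 0, 1, 2.

-2, -1, 0, 1, 2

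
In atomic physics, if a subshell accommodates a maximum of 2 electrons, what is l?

2(2l+1) = 2 ⇒ 2l+1 = 1 ⇒ l = 0.

l = 0 (s)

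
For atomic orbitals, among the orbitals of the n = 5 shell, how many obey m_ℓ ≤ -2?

For n = 5, ℓ ranges over 0 … 4.
Orbitals with m_ℓ ≤ -2, by ℓ: ℓ=2 → 1; ℓ=3 → 2; ℓ=4 → 3.
Total orbitals: 1 + 2 + 3 = 6.

6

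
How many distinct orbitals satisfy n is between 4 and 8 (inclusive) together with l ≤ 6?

Treat each shell separately and count matching orbitals:
n=4 → 16; n=5 → 25; n=6 → 36; n=7 → 49; n=8 → 49.
Total orbitals: 16 + 25 + 36 + 49 + 49 = 175.

175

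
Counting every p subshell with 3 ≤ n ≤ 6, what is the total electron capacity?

24

A p subshell (ℓ = 1) exists for every n ≥ 2, so shells n = 3, 4, 5, 6 each contribute one — 4 subshells.
Since each p subshell holds 2(2·1+1) = 6 electrons, the total is 4 × 6 = 24.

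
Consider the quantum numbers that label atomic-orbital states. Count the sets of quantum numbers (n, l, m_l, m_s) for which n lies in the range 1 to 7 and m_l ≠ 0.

Work shell by shell — for each n, count the (l, m_l) pairs that satisfy m_l ≠ 0:
n=2 → 2; n=3 → 6; n=4 → 12; n=5 → 20; n=6 → 30; n=7 → 42.
Orbitals: 2 + 6 + 12 + 20 + 30 + 42 = 112. Including both spin states (m_s = ±1/2) gives 2 × 112 = 224 states.

224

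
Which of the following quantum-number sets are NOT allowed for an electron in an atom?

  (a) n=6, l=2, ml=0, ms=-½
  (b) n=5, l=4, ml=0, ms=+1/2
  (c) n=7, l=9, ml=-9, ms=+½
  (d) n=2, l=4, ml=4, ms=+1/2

(c) and (d)

(c) has l = 9 ≥ n = 7, violating 0 ≤ l ≤ n−1.
(d) has l = 4 ≥ n = 2, violating 0 ≤ l ≤ n−1.
The remaining sets (a), (b) satisfy all four rules.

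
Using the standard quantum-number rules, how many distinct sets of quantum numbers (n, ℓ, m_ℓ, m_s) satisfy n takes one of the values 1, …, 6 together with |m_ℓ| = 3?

Treat each shell separately and count matching orbitals:
n=4 → 2; n=5 → 4; n=6 → 6.
Orbitals: 2 + 4 + 6 = 12. Including both spin states (m_s = ±1/2) gives 2 × 12 = 24 states.

24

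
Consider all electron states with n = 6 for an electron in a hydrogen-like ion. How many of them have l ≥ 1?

For n = 6, l ranges over 0 … 5.
Per l-value: l=1 → 3; l=2 → 5; l=3 → 7; l=4 → 9; l=5 → 11.
Orbitals: 3 + 5 + 7 + 9 + 11 = 35. Each orbital carries two spin states, so 35 × 2 = 70 states.

70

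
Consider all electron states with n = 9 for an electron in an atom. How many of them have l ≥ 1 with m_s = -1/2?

80

Go through l = 0, …, 8 (the values permitted for n = 9).
Contributions: l=1 → 3; l=2 → 5; l=3 → 7; l=4 → 9; l=5 → 11; l=6 → 13; l=7 → 15; l=8 → 17.
Orbitals: 3 + 5 + 7 + 9 + 11 + 13 + 15 + 17 = 80. With m_s fixed to a single value there is one state per orbital, giving 80 states.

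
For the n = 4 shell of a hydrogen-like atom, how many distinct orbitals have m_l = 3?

1

The n = 4 shell has l = 0 through 3; check each.
Contributions: l=3 → 1.
Total orbitals: 1.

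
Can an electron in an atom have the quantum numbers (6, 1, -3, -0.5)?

The magnetic quantum number must satisfy −l ≤ ml ≤ l. With l = 1, ml can only be -1, 0, 1, so ml = -3 is forbidden.

Invalid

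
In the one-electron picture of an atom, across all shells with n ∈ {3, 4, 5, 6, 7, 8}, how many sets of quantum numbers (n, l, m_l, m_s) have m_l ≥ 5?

Go shell by shell, enumerating (l, m_l) with m_l ≥ 5:
n=6 → 1; n=7 → 3; n=8 → 6.
Orbitals: 1 + 3 + 6 = 10. Including both spin states (m_s = ±1/2) gives 2 × 10 = 20 states.

20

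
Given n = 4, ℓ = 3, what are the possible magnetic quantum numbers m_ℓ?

-3, -2, -1, 0, 1, 2, 3

m_ℓ takes every integer from −ℓ to +ℓ. With ℓ = 3 that gives the 7 values -3, -2, -1, 0, 1, 2, 3.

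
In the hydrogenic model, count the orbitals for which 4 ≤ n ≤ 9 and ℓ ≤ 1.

Go shell by shell, enumerating (ℓ, m_ℓ) with ℓ ≤ 1:
n=4 → 4; n=5 → 4; n=6 → 4; n=7 → 4; n=8 → 4; n=9 → 4.
Total orbitals: 4 + 4 + 4 + 4 + 4 + 4 = 24.

24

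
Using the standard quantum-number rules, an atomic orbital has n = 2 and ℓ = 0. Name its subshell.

2s

ℓ = 0 corresponds to the letter 's', so the subshell is 2s.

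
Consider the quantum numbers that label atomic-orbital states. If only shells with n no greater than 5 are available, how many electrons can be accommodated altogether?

Total orbitals = 1² + 2² + 3² + 4² + 5² = 55. Doubling for spin gives 110 electrons.

110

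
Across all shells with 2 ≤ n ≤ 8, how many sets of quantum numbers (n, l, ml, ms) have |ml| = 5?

24

Per-shell orbital counts meeting the constraint:
n=6 → 2; n=7 → 4; n=8 → 6.
Orbitals: 2 + 4 + 6 = 12. Including both spin states (ms = ±1/2) gives 2 × 12 = 24 states.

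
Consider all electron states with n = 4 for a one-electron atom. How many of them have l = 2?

The (l, ml) pairs meeting l = 2 give: l=2 → 5.
Orbitals: 5. Each orbital carries two spin states, so 5 × 2 = 10 states.

10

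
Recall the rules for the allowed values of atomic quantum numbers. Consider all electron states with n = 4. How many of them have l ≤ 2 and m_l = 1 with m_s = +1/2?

2

For n = 4, l ranges over 0 … 3.
Contributions: l=1 → 1; l=2 → 1.
Orbitals: 1 + 1 = 2. With m_s fixed to a single value there is one state per orbital, giving 2 states.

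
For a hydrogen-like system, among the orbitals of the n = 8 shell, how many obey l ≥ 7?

With n = 8 the allowed l are 0, 1, …, 7.
Contributions: l=7 → 15.
Total orbitals: 15.

15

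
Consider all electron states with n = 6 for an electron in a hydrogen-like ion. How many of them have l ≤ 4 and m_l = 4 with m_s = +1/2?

1

Orbitals with l ≤ 4 and m_l = 4, by l: l=4 → 1.
Orbitals: 1. With m_s fixed to a single value there is one state per orbital, giving 1 state.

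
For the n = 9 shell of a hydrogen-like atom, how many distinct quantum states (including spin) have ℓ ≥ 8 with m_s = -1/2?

17

With n = 9 the allowed ℓ are 0, 1, …, 8.
Contributions: ℓ=8 → 17.
Orbitals: 17. With m_s fixed to a single value there is one state per orbital, giving 17 states.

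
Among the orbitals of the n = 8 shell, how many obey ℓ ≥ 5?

39

For n = 8, ℓ ranges over 0 … 7.
Contributions: ℓ=5 → 11; ℓ=6 → 13; ℓ=7 → 15.
Total orbitals: 11 + 13 + 15 = 39.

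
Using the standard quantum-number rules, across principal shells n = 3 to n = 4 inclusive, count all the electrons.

Shell n has n² orbitals: 3²=9 + 4²=16 = 25 orbitals.
Two spin states per orbital: 2 × 25 = 50 electrons.

50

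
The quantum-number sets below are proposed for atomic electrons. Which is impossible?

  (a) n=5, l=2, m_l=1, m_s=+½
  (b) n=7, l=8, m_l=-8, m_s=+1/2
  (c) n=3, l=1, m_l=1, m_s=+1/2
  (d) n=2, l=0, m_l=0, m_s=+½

(b)

(b) has l = 8 ≥ n = 7, violating 0 ≤ l ≤ n−1.
The remaining sets (a), (c), (d) satisfy all four rules.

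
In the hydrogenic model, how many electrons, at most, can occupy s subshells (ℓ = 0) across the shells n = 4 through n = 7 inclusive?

8

An s subshell (ℓ = 0) exists for every n ≥ 1, so shells n = 4, 5, 6, 7 each contribute one — 4 subshells.
Since each s subshell holds 2(2·0+1) = 2 electrons, the total is 4 × 2 = 8.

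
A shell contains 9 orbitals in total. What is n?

n² = 9 ⇒ n = 3.

n = 3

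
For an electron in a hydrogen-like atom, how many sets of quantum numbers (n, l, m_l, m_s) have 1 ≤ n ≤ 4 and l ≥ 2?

For each n in the range, tally the orbitals obeying l ≥ 2:
n=3 → 5; n=4 → 12.
Orbitals: 5 + 12 = 17. Including both spin states (m_s = ±1/2) gives 2 × 17 = 34 states.

34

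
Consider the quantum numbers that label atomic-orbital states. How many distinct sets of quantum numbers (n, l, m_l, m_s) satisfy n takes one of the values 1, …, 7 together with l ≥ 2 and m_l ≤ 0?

130

Work shell by shell — for each n, count the (l, m_l) pairs that satisfy l ≥ 2 and m_l ≤ 0:
n=3 → 3; n=4 → 7; n=5 → 12; n=6 → 18; n=7 → 25.
Orbitals: 3 + 7 + 12 + 18 + 25 = 65. Including both spin states (m_s = ±1/2) gives 2 × 65 = 130 states.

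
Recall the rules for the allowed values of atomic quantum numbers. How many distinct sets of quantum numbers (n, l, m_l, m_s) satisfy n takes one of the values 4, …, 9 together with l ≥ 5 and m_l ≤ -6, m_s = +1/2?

10

Per-shell orbital counts meeting the constraint:
n=7 → 1; n=8 → 3; n=9 → 6.
Orbitals: 1 + 3 + 6 = 10. With m_s fixed to +1/2 there is one state per orbital, so 10 states.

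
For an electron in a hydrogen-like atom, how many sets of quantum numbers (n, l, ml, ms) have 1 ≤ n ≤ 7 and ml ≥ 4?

20

Count contributing orbitals for each principal shell:
n=5 → 1; n=6 → 3; n=7 → 6.
Orbitals: 1 + 3 + 6 = 10. Including both spin states (ms = ±1/2) gives 2 × 10 = 20 states.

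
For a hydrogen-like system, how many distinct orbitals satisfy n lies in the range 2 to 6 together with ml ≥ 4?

Count contributing orbitals for each principal shell:
n=5 → 1; n=6 → 3.
Total orbitals: 1 + 3 = 4.

4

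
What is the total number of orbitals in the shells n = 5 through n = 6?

61

Shell n has n² orbitals: 5²=25 + 6²=36 = 61 orbitals.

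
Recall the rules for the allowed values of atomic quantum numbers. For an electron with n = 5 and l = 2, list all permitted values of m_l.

-2, -1, 0, 1, 2

m_l takes every integer from −l to +l. With l = 2 that gives the 5 values -2, -1, 0, 1, 2.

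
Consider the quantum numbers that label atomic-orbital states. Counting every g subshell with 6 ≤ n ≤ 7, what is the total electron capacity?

36

A g subshell (ℓ = 4) exists for every n ≥ 5, so shells n = 6, 7 each contribute one — 2 subshells.
Since each g subshell holds 2(2·4+1) = 18 electrons, the total is 2 × 18 = 36.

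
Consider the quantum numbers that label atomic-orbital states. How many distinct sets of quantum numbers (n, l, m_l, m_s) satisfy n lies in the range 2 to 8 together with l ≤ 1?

Go shell by shell, enumerating (l, m_l) with l ≤ 1:
n=2 → 4; n=3 → 4; n=4 → 4; n=5 → 4; n=6 → 4; n=7 → 4; n=8 → 4.
Orbitals: 4 + 4 + 4 + 4 + 4 + 4 + 4 = 28. Including both spin states (m_s = ±1/2) gives 2 × 28 = 56 states.

56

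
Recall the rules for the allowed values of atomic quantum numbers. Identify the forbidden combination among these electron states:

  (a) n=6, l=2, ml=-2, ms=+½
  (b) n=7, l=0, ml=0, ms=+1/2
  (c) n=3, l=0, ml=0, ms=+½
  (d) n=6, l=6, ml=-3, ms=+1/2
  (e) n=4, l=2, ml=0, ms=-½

(d) has l = 6 ≥ n = 6, violating 0 ≤ l ≤ n−1.
The remaining sets (a), (b), (c), (e) satisfy all four rules.

(d)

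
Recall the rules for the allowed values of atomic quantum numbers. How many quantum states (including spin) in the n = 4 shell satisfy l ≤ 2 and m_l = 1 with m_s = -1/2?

2

Go through l = 0, …, 3 (the values permitted for n = 4).
Per l-value: l=1 → 1; l=2 → 1.
Orbitals: 1 + 1 = 2. With m_s fixed to a single value there is one state per orbital, giving 2 states.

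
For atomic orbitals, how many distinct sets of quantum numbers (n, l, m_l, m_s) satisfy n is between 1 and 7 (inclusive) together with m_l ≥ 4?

20

For each n in the range, tally the orbitals obeying m_l ≥ 4:
n=5 → 1; n=6 → 3; n=7 → 6.
Orbitals: 1 + 3 + 6 = 10. Including both spin states (m_s = ±1/2) gives 2 × 10 = 20 states.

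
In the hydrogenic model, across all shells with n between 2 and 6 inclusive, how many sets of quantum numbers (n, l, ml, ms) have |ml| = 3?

24

Count contributing orbitals for each principal shell:
n=4 → 2; n=5 → 4; n=6 → 6.
Orbitals: 2 + 4 + 6 = 12. Including both spin states (ms = ±1/2) gives 2 × 12 = 24 states.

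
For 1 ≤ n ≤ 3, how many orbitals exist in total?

14

Total orbitals = 1² + 2² + 3² = 14.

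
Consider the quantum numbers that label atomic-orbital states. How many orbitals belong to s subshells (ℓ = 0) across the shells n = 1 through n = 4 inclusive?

4

An s subshell (ℓ = 0) exists for every n ≥ 1, so shells n = 1, 2, 3, 4 each contribute one — 4 subshells.
Since each s subshell has 2·0+1 = 1 orbital, the total is 4 × 1 = 4.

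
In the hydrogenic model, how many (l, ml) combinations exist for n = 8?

64

The n = 8 shell contains n² = 8² = 64 orbitals.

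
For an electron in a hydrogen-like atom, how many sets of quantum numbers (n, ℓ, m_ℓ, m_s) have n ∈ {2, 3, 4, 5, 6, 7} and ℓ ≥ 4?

124

Treat each shell separately and count matching orbitals:
n=5 → 9; n=6 → 20; n=7 → 33.
Orbitals: 9 + 20 + 33 = 62. Including both spin states (m_s = ±1/2) gives 2 × 62 = 124 states.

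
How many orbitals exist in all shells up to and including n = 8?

Total orbitals = 1² + 2² + 3² + 4² + 5² + 6² + 7² + 8² = 204.

204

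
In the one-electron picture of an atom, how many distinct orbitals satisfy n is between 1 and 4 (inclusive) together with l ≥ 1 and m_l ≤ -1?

Treat each shell separately and count matching orbitals:
n=2 → 1; n=3 → 3; n=4 → 6.
Total orbitals: 1 + 3 + 6 = 10.

10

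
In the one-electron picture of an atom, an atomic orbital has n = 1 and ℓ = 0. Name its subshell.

1s

ℓ = 0 corresponds to the letter 's', so the subshell is 1s.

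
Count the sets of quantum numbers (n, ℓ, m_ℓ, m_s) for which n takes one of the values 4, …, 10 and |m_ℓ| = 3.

Count contributing orbitals for each principal shell:
n=4 → 2; n=5 → 4; n=6 → 6; n=7 → 8; n=8 → 10; n=9 → 12; n=10 → 14.
Orbitals: 2 + 4 + 6 + 8 + 10 + 12 + 14 = 56. Including both spin states (m_s = ±1/2) gives 2 × 56 = 112 states.

112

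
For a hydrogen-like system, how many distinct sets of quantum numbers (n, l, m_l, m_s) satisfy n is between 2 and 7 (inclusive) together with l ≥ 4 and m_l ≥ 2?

44

For each n in the range, tally the orbitals obeying l ≥ 4 and m_l ≥ 2:
n=5 → 3; n=6 → 7; n=7 → 12.
Orbitals: 3 + 7 + 12 = 22. Including both spin states (m_s = ±1/2) gives 2 × 22 = 44 states.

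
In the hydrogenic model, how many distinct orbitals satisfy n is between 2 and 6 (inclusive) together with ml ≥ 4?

Count contributing orbitals for each principal shell:
n=5 → 1; n=6 → 3.
Total orbitals: 1 + 3 = 4.

4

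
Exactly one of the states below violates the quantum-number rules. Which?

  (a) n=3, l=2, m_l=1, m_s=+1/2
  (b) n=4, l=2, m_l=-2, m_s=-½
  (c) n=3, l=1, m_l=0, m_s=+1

(c)

(c) has m_s = +1, but an electron's spin must be ±1/2.
The remaining sets (a), (b) satisfy all four rules.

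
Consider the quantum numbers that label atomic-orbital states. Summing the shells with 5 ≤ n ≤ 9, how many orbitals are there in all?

255

Shell n has n² orbitals: 5²=25 + 6²=36 + 7²=49 + 8²=64 + 9²=81 = 255 orbitals.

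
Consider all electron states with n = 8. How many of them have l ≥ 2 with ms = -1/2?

The n = 8 shell has l = 0 through 7; check each.
Orbitals with l ≥ 2, by l: l=2 → 5; l=3 → 7; l=4 → 9; l=5 → 11; l=6 → 13; l=7 → 15.
Orbitals: 5 + 7 + 9 + 11 + 13 + 15 = 60. With ms fixed to a single value there is one state per orbital, giving 60 states.

60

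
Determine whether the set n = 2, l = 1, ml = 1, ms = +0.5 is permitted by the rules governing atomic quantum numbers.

n = 2 is a positive integer. l = 1 satisfies 0 ≤ l ≤ n−1 = 1. ml = 1 lies in the range −l … +l (here −1 … 1). ms = +1/2 is one of ±1/2.
All four constraints are satisfied.

Valid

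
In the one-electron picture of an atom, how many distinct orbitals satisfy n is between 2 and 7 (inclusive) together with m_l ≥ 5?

Treat each shell separately and count matching orbitals:
n=6 → 1; n=7 → 3.
Total orbitals: 1 + 3 = 4.

4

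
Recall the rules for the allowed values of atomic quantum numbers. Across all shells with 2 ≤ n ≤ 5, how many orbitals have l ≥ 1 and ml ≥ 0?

30

Count contributing orbitals for each principal shell:
n=2 → 2; n=3 → 5; n=4 → 9; n=5 → 14.
Total orbitals: 2 + 5 + 9 + 14 = 30.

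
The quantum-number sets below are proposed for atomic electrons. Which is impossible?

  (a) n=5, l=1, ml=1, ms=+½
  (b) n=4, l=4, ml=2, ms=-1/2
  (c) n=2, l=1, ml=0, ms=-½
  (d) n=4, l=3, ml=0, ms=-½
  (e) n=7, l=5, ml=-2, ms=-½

(b)

(b) has l = 4 ≥ n = 4, violating 0 ≤ l ≤ n−1.
The remaining sets (a), (c), (d), (e) satisfy all four rules.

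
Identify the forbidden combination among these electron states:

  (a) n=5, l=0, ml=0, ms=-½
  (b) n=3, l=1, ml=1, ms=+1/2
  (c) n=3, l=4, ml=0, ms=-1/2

(c)

(c) has l = 4 ≥ n = 3, violating 0 ≤ l ≤ n−1.
The remaining sets (a), (b) satisfy all four rules.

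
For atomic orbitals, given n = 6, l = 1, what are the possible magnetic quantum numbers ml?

-1, 0, 1

ml takes every integer from −l to +l. With l = 1 that gives the 3 values -1, 0, 1.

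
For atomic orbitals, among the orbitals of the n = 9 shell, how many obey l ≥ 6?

45

For n = 9, l ranges over 0 … 8.
Per l-value: l=6 → 13; l=7 → 15; l=8 → 17.
Total orbitals: 13 + 15 + 17 = 45.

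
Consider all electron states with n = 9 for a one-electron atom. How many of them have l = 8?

34

Contributions: l=8 → 17.
Orbitals: 17. Each orbital carries two spin states, so 17 × 2 = 34 states.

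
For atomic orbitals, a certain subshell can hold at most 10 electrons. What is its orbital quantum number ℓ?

ℓ = 2

2(2ℓ+1) = 10 ⇒ 2ℓ+1 = 5 ⇒ ℓ = 2.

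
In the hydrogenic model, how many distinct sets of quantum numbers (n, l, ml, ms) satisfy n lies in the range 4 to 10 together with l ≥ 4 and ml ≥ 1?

Count contributing orbitals for each principal shell:
n=5 → 4; n=6 → 9; n=7 → 15; n=8 → 22; n=9 → 30; n=10 → 39.
Orbitals: 4 + 9 + 15 + 22 + 30 + 39 = 119. Including both spin states (ms = ±1/2) gives 2 × 119 = 238 states.

238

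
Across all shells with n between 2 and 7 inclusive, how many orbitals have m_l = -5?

3

Go shell by shell, enumerating (l, m_l) with m_l = -5:
n=6 → 1; n=7 → 2.
Total orbitals: 1 + 2 = 3.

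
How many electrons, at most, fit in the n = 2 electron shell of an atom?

8

A shell holds 2n² electrons: 2 × 2² = 2 × 4 = 8.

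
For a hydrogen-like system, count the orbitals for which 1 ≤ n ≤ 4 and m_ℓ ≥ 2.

Work shell by shell — for each n, count the (ℓ, m_ℓ) pairs that satisfy m_ℓ ≥ 2:
n=3 → 1; n=4 → 3.
Total orbitals: 1 + 3 = 4.

4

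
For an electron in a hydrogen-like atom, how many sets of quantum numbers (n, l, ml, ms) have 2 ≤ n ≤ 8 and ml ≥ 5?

20

Per-shell orbital counts meeting the constraint:
n=6 → 1; n=7 → 3; n=8 → 6.
Orbitals: 1 + 3 + 6 = 10. Including both spin states (ms = ±1/2) gives 2 × 10 = 20 states.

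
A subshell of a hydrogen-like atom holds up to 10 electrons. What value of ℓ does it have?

ℓ = 2 (d)

2(2ℓ+1) = 10 ⇒ 2ℓ+1 = 5 ⇒ ℓ = 2.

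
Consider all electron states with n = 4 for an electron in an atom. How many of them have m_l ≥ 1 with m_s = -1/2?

Go through l = 0, …, 3 (the values permitted for n = 4).
The (l, m_l) pairs meeting m_l ≥ 1 give: l=1 → 1; l=2 → 2; l=3 → 3.
Orbitals: 1 + 2 + 3 = 6. With m_s fixed to a single value there is one state per orbital, giving 6 states.

6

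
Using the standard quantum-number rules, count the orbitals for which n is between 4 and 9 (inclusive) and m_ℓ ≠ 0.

Treat each shell separately and count matching orbitals:
n=4 → 12; n=5 → 20; n=6 → 30; n=7 → 42; n=8 → 56; n=9 → 72.
Total orbitals: 12 + 20 + 30 + 42 + 56 + 72 = 232.

232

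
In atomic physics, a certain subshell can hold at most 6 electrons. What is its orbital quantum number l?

l = 1

2(2l+1) = 6 ⇒ 2l+1 = 3 ⇒ l = 1.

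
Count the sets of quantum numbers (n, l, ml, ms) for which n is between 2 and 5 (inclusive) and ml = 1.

20

For each n in the range, tally the orbitals obeying ml = 1:
n=2 → 1; n=3 → 2; n=4 → 3; n=5 → 4.
Orbitals: 1 + 2 + 3 + 4 = 10. Including both spin states (ms = ±1/2) gives 2 × 10 = 20 states.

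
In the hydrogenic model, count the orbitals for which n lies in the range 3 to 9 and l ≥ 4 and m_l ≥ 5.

20

For each n in the range, tally the orbitals obeying l ≥ 4 and m_l ≥ 5:
n=6 → 1; n=7 → 3; n=8 → 6; n=9 → 10.
Total orbitals: 1 + 3 + 6 + 10 = 20.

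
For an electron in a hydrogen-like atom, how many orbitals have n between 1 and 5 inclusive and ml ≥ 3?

4

Per-shell orbital counts meeting the constraint:
n=4 → 1; n=5 → 3.
Total orbitals: 1 + 3 = 4.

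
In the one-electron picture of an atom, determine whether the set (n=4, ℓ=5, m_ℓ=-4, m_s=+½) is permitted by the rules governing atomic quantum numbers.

The orbital quantum number must satisfy 0 ≤ ℓ ≤ n−1. With n = 4 the allowed ℓ values are 0, 1, 2, 3, so ℓ = 5 is out of range.

Invalid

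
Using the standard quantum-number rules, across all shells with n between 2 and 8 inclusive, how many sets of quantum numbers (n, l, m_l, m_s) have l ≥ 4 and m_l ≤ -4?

40

Go shell by shell, enumerating (l, m_l) with l ≥ 4 and m_l ≤ -4:
n=5 → 1; n=6 → 3; n=7 → 6; n=8 → 10.
Orbitals: 1 + 3 + 6 + 10 = 20. Including both spin states (m_s = ±1/2) gives 2 × 20 = 40 states.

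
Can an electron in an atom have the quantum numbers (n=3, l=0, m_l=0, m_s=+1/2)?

n = 3 is a positive integer. l = 0 satisfies 0 ≤ l ≤ n−1 = 2. m_l = 0 lies in the range −l … +l (here 0). m_s = +1/2 is one of ±1/2.
All four constraints are satisfied.

Yes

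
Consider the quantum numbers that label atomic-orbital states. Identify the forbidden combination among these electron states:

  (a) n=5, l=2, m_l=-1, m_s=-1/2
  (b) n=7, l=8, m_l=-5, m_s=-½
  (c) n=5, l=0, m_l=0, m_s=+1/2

(b)

(b) has l = 8 ≥ n = 7, violating 0 ≤ l ≤ n−1.
The remaining sets (a), (c) satisfy all four rules.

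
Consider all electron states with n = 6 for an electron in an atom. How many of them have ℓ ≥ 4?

Go through ℓ = 0, …, 5 (the values permitted for n = 6).
Orbitals with ℓ ≥ 4, by ℓ: ℓ=4 → 9; ℓ=5 → 11.
Orbitals: 9 + 11 = 20. Each orbital carries two spin states, so 20 × 2 = 40 states.

40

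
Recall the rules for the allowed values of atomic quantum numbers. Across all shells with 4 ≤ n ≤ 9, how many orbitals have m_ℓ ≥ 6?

Per-shell orbital counts meeting the constraint:
n=7 → 1; n=8 → 3; n=9 → 6.
Total orbitals: 1 + 3 + 6 = 10.

10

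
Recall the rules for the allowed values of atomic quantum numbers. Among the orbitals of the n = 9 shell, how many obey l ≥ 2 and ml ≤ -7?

For n = 9, l ranges over 0 … 8.
Orbitals with l ≥ 2 and ml ≤ -7, by l: l=7 → 1; l=8 → 2.
Total orbitals: 1 + 2 = 3.

3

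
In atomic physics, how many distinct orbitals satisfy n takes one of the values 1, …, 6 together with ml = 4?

3

Count contributing orbitals for each principal shell:
n=5 → 1; n=6 → 2.
Total orbitals: 1 + 2 = 3.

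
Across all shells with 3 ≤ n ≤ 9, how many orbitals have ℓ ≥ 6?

Treat each shell separately and count matching orbitals:
n=7 → 13; n=8 → 28; n=9 → 45.
Total orbitals: 13 + 28 + 45 = 86.

86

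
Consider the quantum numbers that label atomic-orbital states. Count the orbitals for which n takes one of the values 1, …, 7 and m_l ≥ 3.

Work shell by shell — for each n, count the (l, m_l) pairs that satisfy m_l ≥ 3:
n=4 → 1; n=5 → 3; n=6 → 6; n=7 → 10.
Total orbitals: 1 + 3 + 6 + 10 = 20.

20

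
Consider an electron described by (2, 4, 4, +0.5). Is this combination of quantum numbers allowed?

No

The orbital quantum number must satisfy 0 ≤ l ≤ n−1. With n = 2 the allowed l values are 0, 1, so l = 4 is out of range.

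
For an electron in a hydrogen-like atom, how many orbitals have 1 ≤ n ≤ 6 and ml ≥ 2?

For each n in the range, tally the orbitals obeying ml ≥ 2:
n=3 → 1; n=4 → 3; n=5 → 6; n=6 → 10.
Total orbitals: 1 + 3 + 6 + 10 = 20.

20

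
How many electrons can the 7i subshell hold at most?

26

A subshell with ℓ = 6 has 2ℓ+1 = 13 orbitals, each holding 2 electrons (spin ±1/2), so 13 × 2 = 26.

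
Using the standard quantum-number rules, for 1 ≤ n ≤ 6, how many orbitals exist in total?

Total orbitals = 1² + 2² + 3² + 4² + 5² + 6² = 91.

91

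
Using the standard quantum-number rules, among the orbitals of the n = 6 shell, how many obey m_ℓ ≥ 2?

10

Go through ℓ = 0, …, 5 (the values permitted for n = 6).
Per ℓ-value: ℓ=2 → 1; ℓ=3 → 2; ℓ=4 → 3; ℓ=5 → 4.
Total orbitals: 1 + 2 + 3 + 4 = 10.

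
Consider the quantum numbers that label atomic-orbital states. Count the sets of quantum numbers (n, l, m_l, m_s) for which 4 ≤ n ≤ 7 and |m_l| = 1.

Count contributing orbitals for each principal shell:
n=4 → 6; n=5 → 8; n=6 → 10; n=7 → 12.
Orbitals: 6 + 8 + 10 + 12 = 36. Including both spin states (m_s = ±1/2) gives 2 × 36 = 72 states.

72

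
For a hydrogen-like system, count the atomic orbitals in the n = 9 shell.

The n = 9 shell contains n² = 9² = 81 orbitals.

81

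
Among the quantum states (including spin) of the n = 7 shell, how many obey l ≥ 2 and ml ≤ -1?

Per l-value: l=2 → 2; l=3 → 3; l=4 → 4; l=5 → 5; l=6 → 6.
Orbitals: 2 + 3 + 4 + 5 + 6 = 20. Each orbital carries two spin states, so 20 × 2 = 40 states.

40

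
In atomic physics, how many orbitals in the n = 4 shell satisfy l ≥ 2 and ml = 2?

Contributions: l=2 → 1; l=3 → 1.
Total orbitals: 1 + 1 = 2.

2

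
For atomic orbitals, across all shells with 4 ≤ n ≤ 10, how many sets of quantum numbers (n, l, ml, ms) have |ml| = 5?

Count contributing orbitals for each principal shell:
n=6 → 2; n=7 → 4; n=8 → 6; n=9 → 8; n=10 → 10.
Orbitals: 2 + 4 + 6 + 8 + 10 = 30. Including both spin states (ms = ±1/2) gives 2 × 30 = 60 states.

60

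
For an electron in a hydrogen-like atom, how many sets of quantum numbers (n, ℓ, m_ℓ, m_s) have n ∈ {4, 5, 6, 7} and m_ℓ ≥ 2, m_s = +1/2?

Treat each shell separately and count matching orbitals:
n=4 → 3; n=5 → 6; n=6 → 10; n=7 → 15.
Orbitals: 3 + 6 + 10 + 15 = 34. With m_s fixed to +1/2 there is one state per orbital, so 34 states.

34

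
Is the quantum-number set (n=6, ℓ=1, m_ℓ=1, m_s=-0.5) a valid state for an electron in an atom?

n = 6 is a positive integer. ℓ = 1 satisfies 0 ≤ ℓ ≤ n−1 = 5. m_ℓ = 1 lies in the range −ℓ … +ℓ (here −1 … 1). m_s = -1/2 is one of ±1/2.
All four constraints are satisfied.

Allowed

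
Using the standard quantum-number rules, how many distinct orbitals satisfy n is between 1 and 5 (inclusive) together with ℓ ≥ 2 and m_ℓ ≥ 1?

Work shell by shell — for each n, count the (ℓ, m_ℓ) pairs that satisfy ℓ ≥ 2 and m_ℓ ≥ 1:
n=3 → 2; n=4 → 5; n=5 → 9.
Total orbitals: 2 + 5 + 9 = 16.

16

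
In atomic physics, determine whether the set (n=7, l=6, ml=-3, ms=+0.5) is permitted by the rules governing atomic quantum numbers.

Valid

n = 7 is a positive integer. l = 6 satisfies 0 ≤ l ≤ n−1 = 6. ml = -3 lies in the range −l … +l (here −6 … 6). ms = +1/2 is one of ±1/2.
All four constraints are satisfied.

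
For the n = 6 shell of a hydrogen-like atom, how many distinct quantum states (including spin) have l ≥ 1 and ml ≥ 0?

40

The n = 6 shell has l = 0 through 5; check each.
Orbitals with l ≥ 1 and ml ≥ 0, by l: l=1 → 2; l=2 → 3; l=3 → 4; l=4 → 5; l=5 → 6.
Orbitals: 2 + 3 + 4 + 5 + 6 = 20. Each orbital carries two spin states, so 20 × 2 = 40 states.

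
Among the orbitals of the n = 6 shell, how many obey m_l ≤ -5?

1

Go through l = 0, …, 5 (the values permitted for n = 6).
The (l, m_l) pairs meeting m_l ≤ -5 give: l=5 → 1.
Total orbitals: 1.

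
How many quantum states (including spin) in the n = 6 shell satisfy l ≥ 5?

22

Contributions: l=5 → 11.
Orbitals: 11. Each orbital carries two spin states, so 11 × 2 = 22 states.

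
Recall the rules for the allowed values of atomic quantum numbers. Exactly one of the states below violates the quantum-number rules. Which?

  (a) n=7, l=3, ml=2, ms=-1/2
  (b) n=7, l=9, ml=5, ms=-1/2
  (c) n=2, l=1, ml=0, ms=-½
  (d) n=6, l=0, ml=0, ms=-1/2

(b)

(b) has l = 9 ≥ n = 7, violating 0 ≤ l ≤ n−1.
The remaining sets (a), (c), (d) satisfy all four rules.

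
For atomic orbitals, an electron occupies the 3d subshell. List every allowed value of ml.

-2, -1, 0, 1, 2

The 3d subshell has l = 2, and ml takes every integer from −l to +l. With l = 2 that gives the 5 values -2, -1, 0, 1, 2.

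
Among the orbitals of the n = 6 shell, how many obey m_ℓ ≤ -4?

3

Go through ℓ = 0, …, 5 (the values permitted for n = 6).
Per ℓ-value: ℓ=4 → 1; ℓ=5 → 2.
Total orbitals: 1 + 2 = 3.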